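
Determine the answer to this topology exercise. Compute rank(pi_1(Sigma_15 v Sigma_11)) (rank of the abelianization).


For a wedge: H_1(A v B) = H_1(A) + H_1(B).
b_1(Sigma_15) = 30, b_1(Sigma_11) = 22.
b_1 = 30 + 22 = 52

52


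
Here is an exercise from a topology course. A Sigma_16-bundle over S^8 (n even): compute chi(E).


chi(S^8) = 2 (n even), chi(Sigma_16) = 2 - 2*16 = -30.
chi(E) = 2 * (-30) = -60

-60


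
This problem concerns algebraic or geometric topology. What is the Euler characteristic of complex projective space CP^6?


CP^6 has one cell in each even dimension 0, 2, ..., 2*6 (6+1 cells total).
All cells are even-dimensional, so chi = number of cells.
chi = 6 + 1 = 7

7


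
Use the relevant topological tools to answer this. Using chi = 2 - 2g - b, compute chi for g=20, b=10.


For a compact orientable surface with genus g and b boundary components: chi = 2 - 2g - b.
chi = 2 - 2*20 - 10 = 2 - 40 - 10 = -48

-48


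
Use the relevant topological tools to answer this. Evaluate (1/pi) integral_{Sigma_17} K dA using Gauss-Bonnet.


Gauss-Bonnet: integral K dA = 2*pi*chi(M).
chi(Sigma_17) = 2 - 2*17 = -32.
(integral K dA)/pi = 2*chi = 2*(-32) = -64

-64


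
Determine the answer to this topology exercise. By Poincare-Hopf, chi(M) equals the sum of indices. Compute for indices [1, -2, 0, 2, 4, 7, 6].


Poincare-Hopf: chi(M) = sum of indices of zeros.
chi = (1) + (-2) + (0) + (2) + (4) + (7) + (6) = 18

18


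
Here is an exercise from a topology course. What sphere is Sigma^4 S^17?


Each suspension raises dimension by 1: Sigma S^n = S^{n+1}.
Sigma^4 S^17 = S^{17+4} = S^21

21


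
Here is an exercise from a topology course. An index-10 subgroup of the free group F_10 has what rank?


Nielsen-Schreier: an index-n subgroup of F_r is free of rank 1 + n(r-1).
Equivalently: chi(cover) = n*chi(base); chi(vee_r S^1) = 1 - 10 = -9.
chi(E) = 10*(-9) = -90; rank = 1 - chi(E) = 1 - (-90) = 91.
rank = 1 + 10*(10-1) = 1 + 90 = 91

91


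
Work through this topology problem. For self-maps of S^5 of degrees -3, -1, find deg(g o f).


Degree is multiplicative under composition: deg(g o f) = deg(g) * deg(f).
= -1 * -3 = 3

3


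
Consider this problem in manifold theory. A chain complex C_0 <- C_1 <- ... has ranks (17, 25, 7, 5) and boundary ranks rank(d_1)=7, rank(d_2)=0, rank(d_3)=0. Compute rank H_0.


rank H_k = rank(ker d_k) - rank(im d_{k+1}).
rank(ker d_0) = rank(C_0) - rank(d_0) = 17 - 0 = 17.
rank(im d_{0+1}) = 7.
rank H_0 = 17 - 7 = 10

10


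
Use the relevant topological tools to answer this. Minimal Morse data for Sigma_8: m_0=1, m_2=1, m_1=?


A perfect Morse function has m_k = b_k.
For Sigma_8: b_0=1, b_1=2g=16, b_2=1.
Saddles m_1 = 2g = 16

16


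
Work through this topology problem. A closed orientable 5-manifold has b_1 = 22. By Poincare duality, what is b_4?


Poincare duality for closed orientable n-manifolds: b_k = b_{n-k}.
Here n = 5, so b_4 = b_1 = 22

22


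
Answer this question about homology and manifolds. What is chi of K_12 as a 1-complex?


K_12: V = 12, E = C(12,2) = 66.
chi = V - E = 12 - 66 = -54

-54


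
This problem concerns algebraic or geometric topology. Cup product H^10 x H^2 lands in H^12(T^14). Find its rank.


Cup product: H^p x H^q -> H^{p+q}; here p+q = 10+2 = 12.
rank H^k(T^n) = C(n,k).
C(14,12) = 91

91


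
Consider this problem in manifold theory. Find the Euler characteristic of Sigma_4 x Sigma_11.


chi(Sigma_4) = 2 - 2*4 = -6
chi(Sigma_11) = 2 - 2*11 = -20
chi(product) = (-6) * (-20) = 120

120


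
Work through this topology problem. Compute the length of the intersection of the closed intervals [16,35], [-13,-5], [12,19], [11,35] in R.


Intersection = [max(a_i), min(b_i)] = [16, -5].
Since 16 > -5, the intersection is empty.
Length = 0

0


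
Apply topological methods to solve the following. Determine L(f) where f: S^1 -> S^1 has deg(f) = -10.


On S^1: L(f) = tr(f_0*) + (-1)^1 tr(f_1*) = 1 + (-1)^1 * deg(f).
L(f) = 1 + (-1)^1 * -10 = 1 + 10 = 11

11


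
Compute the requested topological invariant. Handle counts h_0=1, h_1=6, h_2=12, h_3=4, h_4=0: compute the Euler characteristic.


Handles of index k contribute (-1)^k to chi (same as CW cells).
chi = (1) + (-6) + (12) + (-4) + (0) = 3

3


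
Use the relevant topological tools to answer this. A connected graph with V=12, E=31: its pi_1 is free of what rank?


For a connected graph: rank(pi_1) = b_1 = E - V + 1 = 1 - chi.
chi = V - E = 12 - 31 = -19.
rank = 1 - (-19) = 31 - 12 + 1 = 20

20


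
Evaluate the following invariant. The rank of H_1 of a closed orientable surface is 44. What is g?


For a closed orientable surface: b_1 = 2g.
44 = 2g
g = 44 / 2 = 22

22


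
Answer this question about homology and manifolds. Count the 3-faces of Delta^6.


Delta^6 has 6+1 vertices. A 3-face is a choice of 3+1 vertices.
f_3 = C(6+1, 3+1) = C(7,4) = 35

35


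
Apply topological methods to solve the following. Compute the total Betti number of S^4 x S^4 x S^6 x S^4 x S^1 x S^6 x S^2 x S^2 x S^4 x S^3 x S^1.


Total Betti number is multiplicative under products.
Each S^d (d>=1) has total Betti number 2.
There are 11 sphere factors.
Total = 2^11 = 2048

2048


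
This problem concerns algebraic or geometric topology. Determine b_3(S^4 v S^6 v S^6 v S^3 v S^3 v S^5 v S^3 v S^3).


For a wedge of spheres, H_k (k>0) is free on one generator per sphere of dimension k.
Spheres of dimension 3: count = 4.
b_3 = 4

4


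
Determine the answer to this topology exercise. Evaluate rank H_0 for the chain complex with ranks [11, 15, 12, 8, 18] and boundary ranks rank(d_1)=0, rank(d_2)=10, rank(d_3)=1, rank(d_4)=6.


rank H_k = rank(ker d_k) - rank(im d_{k+1}).
rank(ker d_0) = rank(C_0) - rank(d_0) = 11 - 0 = 11.
rank(im d_{0+1}) = 0.
rank H_0 = 11 - 0 = 11

11


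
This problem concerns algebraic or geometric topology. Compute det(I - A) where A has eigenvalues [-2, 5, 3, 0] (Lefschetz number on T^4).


For a torus self-map: L(f) = det(I - A) where A acts on H_1.
L(f) = (1--2) * (1-5) * (1-3) * (1-0) = 3 * -4 * -2 * 1 = 24

24


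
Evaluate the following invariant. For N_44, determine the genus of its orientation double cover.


chi(N_44) = 2 - 44 = -42.
Double cover: chi(Sigma_g) = 2 * chi(N_44) = 2*(-42) = -84.
2 - 2g = -84, so g = (2 - (-84))/2 = 86/2 = 43

43


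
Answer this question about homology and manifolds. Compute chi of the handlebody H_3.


A genus-g handlebody deformation retracts to a wedge of g circles.
chi(vee_g S^1) = 1 - g.
chi(H_3) = 1 - 3 = -2

-2


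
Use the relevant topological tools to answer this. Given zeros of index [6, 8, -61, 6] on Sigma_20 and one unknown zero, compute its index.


Poincare-Hopf: sum of indices = chi(M).
chi(Sigma_20) = 2 - 2*20 = -38.
Sum of known indices = -41.
x = chi - (sum known) = -38 - (-41) = 3

3


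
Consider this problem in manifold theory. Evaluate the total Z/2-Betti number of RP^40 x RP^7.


dim H^*(RP^n; Z/2) = n+1 (one Z/2 in each degree 0..n).
Total Betti number is multiplicative.
Total = (40+1) * (7+1) = 41 * 8 = 328

328


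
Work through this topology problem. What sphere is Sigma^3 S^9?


Each suspension raises dimension by 1: Sigma S^n = S^{n+1}.
Sigma^3 S^9 = S^{9+3} = S^12

12


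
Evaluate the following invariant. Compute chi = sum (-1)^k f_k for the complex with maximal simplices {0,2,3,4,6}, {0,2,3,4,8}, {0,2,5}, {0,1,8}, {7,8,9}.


Enumerate all faces; f-vector: f_0=10, f_1=21, f_2=19, f_3=9, f_4=2.
chi = sum (-1)^k f_k = 1

1


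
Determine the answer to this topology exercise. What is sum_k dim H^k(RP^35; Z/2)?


H^k(RP^35; Z/2) = Z/2 for each 0 <= k <= 35.
Total dimension = 35 + 1 = 36

36


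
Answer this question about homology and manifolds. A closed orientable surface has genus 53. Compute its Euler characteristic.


For a closed orientable surface of genus g: chi = 2 - 2g.
Here g = 53.
chi = 2 - 2*53 = 2 - 106 = -104

-104


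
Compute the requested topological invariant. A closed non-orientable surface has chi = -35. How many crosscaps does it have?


chi = 2 - k for closed non-orientable surfaces with k crosscaps.
-35 = 2 - k
k = 2 - (-35) = 37

37


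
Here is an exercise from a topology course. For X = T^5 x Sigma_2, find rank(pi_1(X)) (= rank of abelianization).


pi_1(A x B) = pi_1(A) x pi_1(B); rank of abelianization = b_1.
b_1(T^5) = 5, b_1(Sigma_2) = 2*2 = 4.
b_1(product) = 5 + 4 = 9

9


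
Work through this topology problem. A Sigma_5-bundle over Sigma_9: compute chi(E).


For a fiber bundle F -> E -> B (with CW structure): chi(E) = chi(B) * chi(F).
chi(Sigma_9) = -16, chi(Sigma_5) = -8.
chi(E) = (-16) * (-8) = 128

128


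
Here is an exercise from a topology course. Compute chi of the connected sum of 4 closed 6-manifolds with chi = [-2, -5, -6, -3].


For n-manifolds: chi(A#B) = chi(A) + chi(B) - chi(S^6).
chi(S^6) = 1 + (-1)^6 = 2.
chi(#) = (sum chi_i) - (4-1)*chi(S^6) = -16 - 3*2 = -22

-22


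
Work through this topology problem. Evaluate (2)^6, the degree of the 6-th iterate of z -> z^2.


deg(f) = 2. Degree is multiplicative: deg(f^6) = (deg f)^6.
deg(f^6) = (2)^6 = 64

64


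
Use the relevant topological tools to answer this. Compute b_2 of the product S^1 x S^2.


Each S^d has Poincare polynomial 1 + t^d.
The product S^1 x S^2 has Poincare polynomial prod(1+t^d_i).
Expanding: b_0=1, b_1=1, b_2=1, b_3=1.
b_2 = 1

1


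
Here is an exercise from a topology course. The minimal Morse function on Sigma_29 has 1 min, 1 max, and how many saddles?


A perfect Morse function has m_k = b_k.
For Sigma_29: b_0=1, b_1=2g=58, b_2=1.
Saddles m_1 = 2g = 58

58


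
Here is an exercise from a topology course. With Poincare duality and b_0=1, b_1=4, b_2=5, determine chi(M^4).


By Poincare duality b_k = b_{4-k}, so full Betti numbers: b_0=1, b_1=4, b_2=5, b_3=4, b_4=1.
chi = sum (-1)^k b_k = -1

-1


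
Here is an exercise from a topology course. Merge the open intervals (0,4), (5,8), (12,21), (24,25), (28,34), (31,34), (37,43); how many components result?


Sort and merge overlapping open intervals.
Merged: (0,4), (5,8), (12,21), (24,25), (28,34), (37,43).
Number of components = 6

6


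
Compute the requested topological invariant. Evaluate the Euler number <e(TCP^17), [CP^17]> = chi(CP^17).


For any closed oriented manifold, <e(TM),[M]> = chi(M).
chi(CP^17) = 17+1 = 18

18


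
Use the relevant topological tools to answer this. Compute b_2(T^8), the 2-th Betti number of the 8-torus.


By the Kunneth formula, b_k(T^n) = C(n,k).
b_2(T^8) = C(8,2).
C(8,2) = 8!/(2!*6!) = 28

28


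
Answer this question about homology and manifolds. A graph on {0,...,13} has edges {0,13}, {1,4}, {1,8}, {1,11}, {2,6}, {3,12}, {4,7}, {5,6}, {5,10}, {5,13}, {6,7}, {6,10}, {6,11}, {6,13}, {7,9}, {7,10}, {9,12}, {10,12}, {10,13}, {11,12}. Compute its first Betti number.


b_1 = E - V + (number of components).
E = 20, V = 14, components = 1.
b_1 = 20 - 14 + 1 = 7

7


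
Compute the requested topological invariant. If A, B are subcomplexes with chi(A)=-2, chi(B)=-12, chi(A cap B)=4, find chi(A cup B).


chi(A cup B) = chi(A) + chi(B) - chi(A cap B)
= -2 + (-12) - (4)
= -18

-18


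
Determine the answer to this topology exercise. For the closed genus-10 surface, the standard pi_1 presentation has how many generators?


Standard presentation: pi_1(Sigma_g) = <a_1,b_1,...,a_g,b_g | [a_1,b_1]...[a_g,b_g] = 1>.
Number of generators = 2g = 2*10 = 20

20


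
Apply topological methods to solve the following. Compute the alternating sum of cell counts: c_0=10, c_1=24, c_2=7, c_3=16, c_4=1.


chi = sum_k (-1)^k c_k.
= (-1)^0*10 + (-1)^1*24 + (-1)^2*7 + (-1)^3*16 + (-1)^4*1
= (10) + (-24) + (7) + (-16) + (1)
= -22

-22


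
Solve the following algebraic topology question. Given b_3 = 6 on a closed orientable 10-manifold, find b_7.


Poincare duality for closed orientable n-manifolds: b_k = b_{n-k}.
Here n = 10, so b_7 = b_3 = 6

6


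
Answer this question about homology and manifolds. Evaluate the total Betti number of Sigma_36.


For Sigma_36: b_0 = 1, b_1 = 2g = 72, b_2 = 1.
Total = 1 + 72 + 1 = 74

74


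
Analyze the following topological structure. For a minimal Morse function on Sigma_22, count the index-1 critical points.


A perfect Morse function has m_k = b_k.
For Sigma_22: b_0=1, b_1=2g=44, b_2=1.
Saddles m_1 = 2g = 44

44


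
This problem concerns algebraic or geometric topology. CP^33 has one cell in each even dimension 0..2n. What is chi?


CP^33 has one cell in each even dimension 0, 2, ..., 2*33 (33+1 cells total).
All cells are even-dimensional, so chi = number of cells.
chi = 33 + 1 = 34

34


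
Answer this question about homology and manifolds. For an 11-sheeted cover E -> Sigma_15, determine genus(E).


For an n-sheeted cover: chi(E) = n * chi(B).
chi(Sigma_15) = 2 - 2*15 = -28.
chi(E) = 11 * (-28) = -308.
genus(E) = (2 - chi(E))/2 = (2 - (-308))/2 = 310/2 = 155

155


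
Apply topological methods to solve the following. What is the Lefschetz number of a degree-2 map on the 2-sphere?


On S^2: L(f) = tr(f_0*) + (-1)^2 tr(f_2*) = 1 + (-1)^2 * deg(f).
L(f) = 1 + (-1)^2 * 2 = 1 + 2 = 3

3


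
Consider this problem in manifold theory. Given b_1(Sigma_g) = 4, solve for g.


For a closed orientable surface: b_1 = 2g.
4 = 2g
g = 4 / 2 = 2

2


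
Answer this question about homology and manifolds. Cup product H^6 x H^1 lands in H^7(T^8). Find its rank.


Cup product: H^p x H^q -> H^{p+q}; here p+q = 6+1 = 7.
rank H^k(T^n) = C(n,k).
C(8,7) = 8

8


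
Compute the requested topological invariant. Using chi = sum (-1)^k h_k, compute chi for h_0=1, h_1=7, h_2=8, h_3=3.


Handles of index k contribute (-1)^k to chi (same as CW cells).
chi = (1) + (-7) + (8) + (-3) = -1

-1


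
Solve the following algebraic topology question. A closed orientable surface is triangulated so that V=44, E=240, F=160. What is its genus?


chi = V - E + F = 44 - 240 + 160 = -36
For orientable closed surface: chi = 2 - 2g, so g = (2 - chi)/2.
g = (2 - (-36)) / 2 = 38 / 2 = 19

19


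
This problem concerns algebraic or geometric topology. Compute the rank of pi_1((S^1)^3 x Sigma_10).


pi_1(A x B) = pi_1(A) x pi_1(B); rank of abelianization = b_1.
b_1(T^3) = 3, b_1(Sigma_10) = 2*10 = 20.
b_1(product) = 3 + 20 = 23

23


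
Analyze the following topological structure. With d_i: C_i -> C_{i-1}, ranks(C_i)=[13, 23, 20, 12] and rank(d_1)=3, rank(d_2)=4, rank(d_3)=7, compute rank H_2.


rank H_k = rank(ker d_k) - rank(im d_{k+1}).
rank(ker d_2) = rank(C_2) - rank(d_2) = 20 - 4 = 16.
rank(im d_{2+1}) = 7.
rank H_2 = 16 - 7 = 9

9


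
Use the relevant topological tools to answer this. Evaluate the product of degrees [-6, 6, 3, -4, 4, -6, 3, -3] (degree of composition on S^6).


Degree is multiplicative: deg(composition) = product of degrees.
= (-6) * (6) * (3) * (-4) * (4) * (-6) * (3) * (-3) = 93312

93312


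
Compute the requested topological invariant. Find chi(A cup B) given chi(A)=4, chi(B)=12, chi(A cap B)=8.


chi(A cup B) = chi(A) + chi(B) - chi(A cap B)
= 4 + (12) - (8)
= 8

8


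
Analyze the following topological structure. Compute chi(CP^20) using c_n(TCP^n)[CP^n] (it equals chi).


For any closed oriented manifold, <e(TM),[M]> = chi(M).
chi(CP^20) = 20+1 = 21

21


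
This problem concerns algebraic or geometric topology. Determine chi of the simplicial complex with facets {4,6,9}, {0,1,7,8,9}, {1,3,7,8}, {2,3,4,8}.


Enumerate all faces; f-vector: f_0=9, f_1=21, f_2=18, f_3=7, f_4=1.
chi = sum (-1)^k f_k = 0

0


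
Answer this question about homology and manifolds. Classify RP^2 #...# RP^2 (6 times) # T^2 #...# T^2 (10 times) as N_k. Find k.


Since a >= 1, the sum is non-orientable; each T^2 can be replaced by RP^2 # RP^2 (since T^2#RP^2 = 3RP^2).
Total crosscaps k = 6 + 2*10 = 26.
Check via chi: chi = 6*1 + 10*0 - (6+10-1)*2 = -24 = 2 - k = -24. Consistent.

26


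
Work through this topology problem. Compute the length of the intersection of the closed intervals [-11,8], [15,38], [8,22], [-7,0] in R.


Intersection = [max(a_i), min(b_i)] = [15, 0].
Since 15 > 0, the intersection is empty.
Length = 0

0


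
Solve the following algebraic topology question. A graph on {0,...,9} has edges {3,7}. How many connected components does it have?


Run DFS/union-find over 10 vertices.
V = 10, E = 1.
Number of components = 9

9


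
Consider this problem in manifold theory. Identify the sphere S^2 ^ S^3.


S^m ^ S^n = S^{m+n}.
k = 2 + 3 = 5

5


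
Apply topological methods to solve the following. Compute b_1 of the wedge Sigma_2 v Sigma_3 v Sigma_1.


For a wedge X v Y: reduced H_k(X v Y) = H_k(X) + H_k(Y).
Each Sigma_g contributes b_1 = 2g.
b_1 = 4 + 6 + 2 = 12

12


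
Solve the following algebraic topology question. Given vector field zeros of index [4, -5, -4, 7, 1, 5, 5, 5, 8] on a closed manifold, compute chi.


Poincare-Hopf: chi(M) = sum of indices of zeros.
chi = (4) + (-5) + (-4) + (7) + (1) + (5) + (5) + (5) + (8) = 26

26


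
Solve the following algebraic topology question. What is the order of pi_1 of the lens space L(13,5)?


pi_1(L(p,q)) = Z/pZ for any q coprime to p.
|pi_1(L(13,5))| = 13

13


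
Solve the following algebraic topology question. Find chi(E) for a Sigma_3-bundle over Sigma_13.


For a fiber bundle F -> E -> B (with CW structure): chi(E) = chi(B) * chi(F).
chi(Sigma_13) = -24, chi(Sigma_3) = -4.
chi(E) = (-24) * (-4) = 96

96


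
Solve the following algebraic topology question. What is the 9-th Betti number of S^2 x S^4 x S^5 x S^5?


Each S^d has Poincare polynomial 1 + t^d.
The product S^2 x S^4 x S^5 x S^5 has Poincare polynomial prod(1+t^d_i).
Expanding: b_0=1, b_2=1, b_4=1, b_5=2, b_6=1, b_7=2, b_9=2, b_10=1, b_11=2, b_12=1, b_14=1, b_16=1.
b_9 = 2

2


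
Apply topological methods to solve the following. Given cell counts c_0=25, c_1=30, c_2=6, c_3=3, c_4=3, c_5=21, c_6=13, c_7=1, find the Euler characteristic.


chi = sum_k (-1)^k c_k.
= (-1)^0*25 + (-1)^1*30 + (-1)^2*6 + (-1)^3*3 + (-1)^4*3 + (-1)^5*21 + (-1)^6*13 + (-1)^7*1
= (25) + (-30) + (6) + (-3) + (3) + (-21) + (13) + (-1)
= -8

-8


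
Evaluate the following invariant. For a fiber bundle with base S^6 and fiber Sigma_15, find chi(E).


chi(S^6) = 2 (n even), chi(Sigma_15) = 2 - 2*15 = -28.
chi(E) = 2 * (-28) = -56

-56


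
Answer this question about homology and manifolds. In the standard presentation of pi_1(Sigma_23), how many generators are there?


Standard presentation: pi_1(Sigma_g) = <a_1,b_1,...,a_g,b_g | [a_1,b_1]...[a_g,b_g] = 1>.
Number of generators = 2g = 2*23 = 46

46


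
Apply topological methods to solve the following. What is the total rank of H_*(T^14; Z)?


b_k(T^14) = C(14,k), so the sum over k is sum_k C(14,k) = 2^14.
Total = 2^14 = 16384

16384


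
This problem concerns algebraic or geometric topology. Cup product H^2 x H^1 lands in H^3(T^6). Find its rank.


Cup product: H^p x H^q -> H^{p+q}; here p+q = 2+1 = 3.
rank H^k(T^n) = C(n,k).
C(6,3) = 20

20


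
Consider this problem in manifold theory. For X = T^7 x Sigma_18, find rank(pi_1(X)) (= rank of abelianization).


pi_1(A x B) = pi_1(A) x pi_1(B); rank of abelianization = b_1.
b_1(T^7) = 7, b_1(Sigma_18) = 2*18 = 36.
b_1(product) = 7 + 36 = 43

43


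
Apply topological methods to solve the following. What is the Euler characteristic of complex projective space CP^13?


CP^13 has one cell in each even dimension 0, 2, ..., 2*13 (13+1 cells total).
All cells are even-dimensional, so chi = number of cells.
chi = 13 + 1 = 14

14


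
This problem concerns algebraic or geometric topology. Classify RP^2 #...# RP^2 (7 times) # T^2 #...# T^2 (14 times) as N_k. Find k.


Since a >= 1, the sum is non-orientable; each T^2 can be replaced by RP^2 # RP^2 (since T^2#RP^2 = 3RP^2).
Total crosscaps k = 7 + 2*14 = 35.
Check via chi: chi = 7*1 + 14*0 - (7+14-1)*2 = -33 = 2 - k = -33. Consistent.

35


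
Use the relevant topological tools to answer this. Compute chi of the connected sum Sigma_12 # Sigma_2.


chi(Sigma_12) = 2 - 2*12 = -22
chi(Sigma_2) = 2 - 2*2 = -2
For surfaces: chi(A#B) = chi(A) + chi(B) - 2.
chi = -22 + -2 - 2 = -26

-26


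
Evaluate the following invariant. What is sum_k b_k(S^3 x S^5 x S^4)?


Total Betti number is multiplicative under products.
Each S^d (d>=1) has total Betti number 2.
There are 3 sphere factors.
Total = 2^3 = 8

8


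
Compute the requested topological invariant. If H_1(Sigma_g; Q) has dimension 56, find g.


For a closed orientable surface: b_1 = 2g.
56 = 2g
g = 56 / 2 = 28

28


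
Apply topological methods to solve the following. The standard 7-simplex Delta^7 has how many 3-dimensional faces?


Delta^7 has 7+1 vertices. A 3-face is a choice of 3+1 vertices.
f_3 = C(7+1, 3+1) = C(8,4) = 70

70


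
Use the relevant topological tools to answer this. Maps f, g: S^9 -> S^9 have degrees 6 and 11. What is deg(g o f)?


Degree is multiplicative under composition: deg(g o f) = deg(g) * deg(f).
= 11 * 6 = 66

66


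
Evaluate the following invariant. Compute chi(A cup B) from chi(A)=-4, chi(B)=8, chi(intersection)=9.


chi(A cup B) = chi(A) + chi(B) - chi(A cap B)
= -4 + (8) - (9)
= -5

-5


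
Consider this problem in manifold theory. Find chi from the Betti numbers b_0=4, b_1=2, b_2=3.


chi = sum_k (-1)^k b_k.
= (4) + (-2) + (3)
= 5

5


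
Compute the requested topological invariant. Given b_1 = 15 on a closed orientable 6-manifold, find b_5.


Poincare duality for closed orientable n-manifolds: b_k = b_{n-k}.
Here n = 6, so b_5 = b_1 = 15

15


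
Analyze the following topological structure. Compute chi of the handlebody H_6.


A genus-g handlebody deformation retracts to a wedge of g circles.
chi(vee_g S^1) = 1 - g.
chi(H_6) = 1 - 6 = -5

-5


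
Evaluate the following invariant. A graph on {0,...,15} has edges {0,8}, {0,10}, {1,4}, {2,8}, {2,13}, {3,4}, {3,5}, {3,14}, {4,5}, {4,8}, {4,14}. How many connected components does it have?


Run DFS/union-find over 16 vertices.
V = 16, E = 11.
Number of components = 7

7


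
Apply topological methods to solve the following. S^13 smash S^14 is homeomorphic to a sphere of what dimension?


S^m ^ S^n = S^{m+n}.
k = 13 + 14 = 27

27


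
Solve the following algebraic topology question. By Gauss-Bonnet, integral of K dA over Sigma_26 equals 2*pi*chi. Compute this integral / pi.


Gauss-Bonnet: integral K dA = 2*pi*chi(M).
chi(Sigma_26) = 2 - 2*26 = -50.
(integral K dA)/pi = 2*chi = 2*(-50) = -100

-100


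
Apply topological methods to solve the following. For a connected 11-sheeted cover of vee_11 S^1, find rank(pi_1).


Nielsen-Schreier: an index-n subgroup of F_r is free of rank 1 + n(r-1).
Equivalently: chi(cover) = n*chi(base); chi(vee_r S^1) = 1 - 11 = -10.
chi(E) = 11*(-10) = -110; rank = 1 - chi(E) = 1 - (-110) = 111.
rank = 1 + 11*(11-1) = 1 + 110 = 111

111


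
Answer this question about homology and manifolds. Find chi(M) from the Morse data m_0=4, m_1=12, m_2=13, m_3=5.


Morse theory: chi(M) = sum_k (-1)^k m_k where m_k = #(index-k critical points).
= (4) + (-12) + (13) + (-5) = 0

0


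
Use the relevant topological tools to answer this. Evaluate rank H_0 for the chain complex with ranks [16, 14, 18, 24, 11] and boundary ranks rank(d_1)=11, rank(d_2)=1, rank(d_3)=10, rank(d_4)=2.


rank H_k = rank(ker d_k) - rank(im d_{k+1}).
rank(ker d_0) = rank(C_0) - rank(d_0) = 16 - 0 = 16.
rank(im d_{0+1}) = 11.
rank H_0 = 16 - 11 = 5

5


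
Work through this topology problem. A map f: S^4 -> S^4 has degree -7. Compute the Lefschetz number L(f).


On S^4: L(f) = tr(f_0*) + (-1)^4 tr(f_4*) = 1 + (-1)^4 * deg(f).
L(f) = 1 + (-1)^4 * -7 = 1 + -7 = -6

-6


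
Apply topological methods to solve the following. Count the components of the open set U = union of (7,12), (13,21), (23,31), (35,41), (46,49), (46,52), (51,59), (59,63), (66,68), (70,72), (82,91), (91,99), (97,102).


Sort and merge overlapping open intervals.
Merged: (7,12), (13,21), (23,31), (35,41), (46,59), (59,63), (66,68), (70,72), (82,91), (91,102).
Number of components = 10

10


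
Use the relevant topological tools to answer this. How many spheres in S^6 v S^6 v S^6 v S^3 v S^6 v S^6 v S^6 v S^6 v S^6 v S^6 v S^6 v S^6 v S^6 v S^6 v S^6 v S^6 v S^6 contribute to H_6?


For a wedge of spheres, H_k (k>0) is free on one generator per sphere of dimension k.
Spheres of dimension 6: count = 16.
b_6 = 16

16


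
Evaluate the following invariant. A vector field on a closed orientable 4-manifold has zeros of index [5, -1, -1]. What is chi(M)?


Poincare-Hopf: chi(M) = sum of indices of zeros.
chi = (5) + (-1) + (-1) = 3

3


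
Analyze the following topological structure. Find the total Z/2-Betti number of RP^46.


H^k(RP^46; Z/2) = Z/2 for each 0 <= k <= 46.
Total dimension = 46 + 1 = 47

47


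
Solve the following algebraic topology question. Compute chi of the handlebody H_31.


A genus-g handlebody deformation retracts to a wedge of g circles.
chi(vee_g S^1) = 1 - g.
chi(H_31) = 1 - 31 = -30

-30


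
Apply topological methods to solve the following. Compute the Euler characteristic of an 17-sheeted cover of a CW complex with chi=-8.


For a finite covering: chi(E) = (number of sheets) * chi(B).
chi(E) = 17 * (-8) = -136

-136


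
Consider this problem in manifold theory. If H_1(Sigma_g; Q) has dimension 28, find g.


For a closed orientable surface: b_1 = 2g.
28 = 2g
g = 28 / 2 = 14

14


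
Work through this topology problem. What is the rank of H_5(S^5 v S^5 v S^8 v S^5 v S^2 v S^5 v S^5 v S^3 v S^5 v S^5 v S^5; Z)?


For a wedge of spheres, H_k (k>0) is free on one generator per sphere of dimension k.
Spheres of dimension 5: count = 8.
b_5 = 8

8


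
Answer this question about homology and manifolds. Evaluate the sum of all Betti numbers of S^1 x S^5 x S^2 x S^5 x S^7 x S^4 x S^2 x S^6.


Total Betti number is multiplicative under products.
Each S^d (d>=1) has total Betti number 2.
There are 8 sphere factors.
Total = 2^8 = 256

256


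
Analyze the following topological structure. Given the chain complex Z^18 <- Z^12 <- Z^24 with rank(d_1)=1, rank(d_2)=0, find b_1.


rank H_k = rank(ker d_k) - rank(im d_{k+1}).
rank(ker d_1) = rank(C_1) - rank(d_1) = 12 - 1 = 11.
rank(im d_{1+1}) = 0.
rank H_1 = 11 - 0 = 11

11


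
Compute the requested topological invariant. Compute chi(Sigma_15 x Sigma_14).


chi(Sigma_15) = 2 - 2*15 = -28
chi(Sigma_14) = 2 - 2*14 = -26
chi(product) = (-28) * (-26) = 728

728


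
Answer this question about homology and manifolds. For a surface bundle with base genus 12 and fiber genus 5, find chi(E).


For a fiber bundle F -> E -> B (with CW structure): chi(E) = chi(B) * chi(F).
chi(Sigma_12) = -22, chi(Sigma_5) = -8.
chi(E) = (-22) * (-8) = 176

176


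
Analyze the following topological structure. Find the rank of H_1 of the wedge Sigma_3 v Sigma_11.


For a wedge: H_1(A v B) = H_1(A) + H_1(B).
b_1(Sigma_3) = 6, b_1(Sigma_11) = 22.
b_1 = 6 + 22 = 28

28


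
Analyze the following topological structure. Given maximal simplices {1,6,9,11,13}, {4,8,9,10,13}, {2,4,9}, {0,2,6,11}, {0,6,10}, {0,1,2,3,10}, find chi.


Enumerate all faces; f-vector: f_0=11, f_1=36, f_2=36, f_3=16, f_4=3.
chi = sum (-1)^k f_k = -2

-2


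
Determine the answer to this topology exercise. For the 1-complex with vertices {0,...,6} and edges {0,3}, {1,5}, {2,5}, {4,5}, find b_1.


b_1 = E - V + (number of components).
E = 4, V = 7, components = 3.
b_1 = 4 - 7 + 3 = 0

0


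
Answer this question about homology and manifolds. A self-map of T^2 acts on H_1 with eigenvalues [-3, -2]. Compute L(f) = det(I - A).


For a torus self-map: L(f) = det(I - A) where A acts on H_1.
L(f) = (1--3) * (1--2) = 4 * 3 = 12

12


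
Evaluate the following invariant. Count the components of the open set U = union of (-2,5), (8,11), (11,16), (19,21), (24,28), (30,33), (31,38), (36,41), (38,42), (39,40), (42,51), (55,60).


Sort and merge overlapping open intervals.
Merged: (-2,5), (8,11), (11,16), (19,21), (24,28), (30,42), (42,51), (55,60).
Number of components = 8

8


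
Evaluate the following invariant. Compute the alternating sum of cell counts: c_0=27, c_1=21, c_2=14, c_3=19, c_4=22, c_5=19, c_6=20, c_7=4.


chi = sum_k (-1)^k c_k.
= (-1)^0*27 + (-1)^1*21 + (-1)^2*14 + (-1)^3*19 + (-1)^4*22 + (-1)^5*19 + (-1)^6*20 + (-1)^7*4
= (27) + (-21) + (14) + (-19) + (22) + (-19) + (20) + (-4)
= 20

20


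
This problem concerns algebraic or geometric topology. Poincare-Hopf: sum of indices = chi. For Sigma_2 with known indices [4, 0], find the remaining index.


Poincare-Hopf: sum of indices = chi(M).
chi(Sigma_2) = 2 - 2*2 = -2.
Sum of known indices = 4.
x = chi - (sum known) = -2 - (4) = -6

-6


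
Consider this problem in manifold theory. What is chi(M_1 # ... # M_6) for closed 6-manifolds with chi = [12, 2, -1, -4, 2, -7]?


For n-manifolds: chi(A#B) = chi(A) + chi(B) - chi(S^6).
chi(S^6) = 1 + (-1)^6 = 2.
chi(#) = (sum chi_i) - (6-1)*chi(S^6) = 4 - 5*2 = -6

-6


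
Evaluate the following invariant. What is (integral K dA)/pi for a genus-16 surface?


Gauss-Bonnet: integral K dA = 2*pi*chi(M).
chi(Sigma_16) = 2 - 2*16 = -30.
(integral K dA)/pi = 2*chi = 2*(-30) = -60

-60


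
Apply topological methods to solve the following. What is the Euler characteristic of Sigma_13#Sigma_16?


chi(Sigma_13) = 2 - 2*13 = -24
chi(Sigma_16) = 2 - 2*16 = -30
For surfaces: chi(A#B) = chi(A) + chi(B) - 2.
chi = -24 + -30 - 2 = -56

-56


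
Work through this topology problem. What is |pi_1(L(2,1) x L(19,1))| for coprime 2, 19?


pi_1(X x Y) = pi_1(X) x pi_1(Y).
pi_1(L(2,1)) = Z/2, pi_1(L(19,1)) = Z/19.
|Z/2 x Z/19| = 2 * 19 = 38

38


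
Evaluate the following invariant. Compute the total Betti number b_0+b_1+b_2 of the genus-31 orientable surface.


For Sigma_31: b_0 = 1, b_1 = 2g = 62, b_2 = 1.
Total = 1 + 62 + 1 = 64

64


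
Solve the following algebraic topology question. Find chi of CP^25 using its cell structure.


CP^25 has one cell in each even dimension 0, 2, ..., 2*25 (25+1 cells total).
All cells are even-dimensional, so chi = number of cells.
chi = 25 + 1 = 26

26


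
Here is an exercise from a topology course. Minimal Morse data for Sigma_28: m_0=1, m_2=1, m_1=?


A perfect Morse function has m_k = b_k.
For Sigma_28: b_0=1, b_1=2g=56, b_2=1.
Saddles m_1 = 2g = 56

56


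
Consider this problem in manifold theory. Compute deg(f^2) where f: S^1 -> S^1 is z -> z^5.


deg(f) = 5. Degree is multiplicative: deg(f^2) = (deg f)^2.
deg(f^2) = (5)^2 = 25

25


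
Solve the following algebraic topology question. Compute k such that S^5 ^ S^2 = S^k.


S^m ^ S^n = S^{m+n}.
k = 5 + 2 = 7

7


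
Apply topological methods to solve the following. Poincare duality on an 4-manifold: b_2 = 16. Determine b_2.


Poincare duality for closed orientable n-manifolds: b_k = b_{n-k}.
Here n = 4, so b_2 = b_2 = 16

16


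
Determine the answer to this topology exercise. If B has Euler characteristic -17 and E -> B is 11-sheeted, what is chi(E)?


For a finite covering: chi(E) = (number of sheets) * chi(B).
chi(E) = 11 * (-17) = -187

-187


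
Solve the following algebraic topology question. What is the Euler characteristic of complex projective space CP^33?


CP^33 has one cell in each even dimension 0, 2, ..., 2*33 (33+1 cells total).
All cells are even-dimensional, so chi = number of cells.
chi = 33 + 1 = 34

34


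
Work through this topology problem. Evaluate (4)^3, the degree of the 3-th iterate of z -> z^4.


deg(f) = 4. Degree is multiplicative: deg(f^3) = (deg f)^3.
deg(f^3) = (4)^3 = 64

64


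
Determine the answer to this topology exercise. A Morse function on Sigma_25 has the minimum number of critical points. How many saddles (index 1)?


A perfect Morse function has m_k = b_k.
For Sigma_25: b_0=1, b_1=2g=50, b_2=1.
Saddles m_1 = 2g = 50

50


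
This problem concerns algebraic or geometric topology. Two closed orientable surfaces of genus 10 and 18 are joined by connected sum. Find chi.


chi(Sigma_10) = 2 - 2*10 = -18
chi(Sigma_18) = 2 - 2*18 = -34
For surfaces: chi(A#B) = chi(A) + chi(B) - 2.
chi = -18 + -34 - 2 = -54

-54


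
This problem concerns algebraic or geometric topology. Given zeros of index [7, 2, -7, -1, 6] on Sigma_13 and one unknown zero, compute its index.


Poincare-Hopf: sum of indices = chi(M).
chi(Sigma_13) = 2 - 2*13 = -24.
Sum of known indices = 7.
x = chi - (sum known) = -24 - (7) = -31

-31


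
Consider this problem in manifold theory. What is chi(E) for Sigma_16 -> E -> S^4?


chi(S^4) = 2 (n even), chi(Sigma_16) = 2 - 2*16 = -30.
chi(E) = 2 * (-30) = -60

-60


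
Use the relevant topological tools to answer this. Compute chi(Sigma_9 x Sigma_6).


chi(Sigma_9) = 2 - 2*9 = -16
chi(Sigma_6) = 2 - 2*6 = -10
chi(product) = (-16) * (-10) = 160

160


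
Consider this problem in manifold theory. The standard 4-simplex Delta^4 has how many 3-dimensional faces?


Delta^4 has 4+1 vertices. A 3-face is a choice of 3+1 vertices.
f_3 = C(4+1, 3+1) = C(5,4) = 5

5


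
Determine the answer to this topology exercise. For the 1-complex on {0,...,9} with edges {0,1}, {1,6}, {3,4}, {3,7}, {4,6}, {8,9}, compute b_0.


Run DFS/union-find over 10 vertices.
V = 10, E = 6.
Number of components = 4

4


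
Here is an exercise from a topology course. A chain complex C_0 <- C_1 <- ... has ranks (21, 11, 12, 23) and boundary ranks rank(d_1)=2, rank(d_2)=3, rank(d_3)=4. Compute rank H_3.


rank H_k = rank(ker d_k) - rank(im d_{k+1}).
rank(ker d_3) = rank(C_3) - rank(d_3) = 23 - 4 = 19.
rank(im d_{3+1}) = 0.
rank H_3 = 19 - 0 = 19

19


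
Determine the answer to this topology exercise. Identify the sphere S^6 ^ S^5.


S^m ^ S^n = S^{m+n}.
k = 6 + 5 = 11

11


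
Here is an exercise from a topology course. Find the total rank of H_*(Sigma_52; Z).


For Sigma_52: b_0 = 1, b_1 = 2g = 104, b_2 = 1.
Total = 1 + 104 + 1 = 106

106


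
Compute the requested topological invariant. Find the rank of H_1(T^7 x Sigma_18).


pi_1(A x B) = pi_1(A) x pi_1(B); rank of abelianization = b_1.
b_1(T^7) = 7, b_1(Sigma_18) = 2*18 = 36.
b_1(product) = 7 + 36 = 43

43


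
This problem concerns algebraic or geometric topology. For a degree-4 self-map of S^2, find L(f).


On S^2: L(f) = tr(f_0*) + (-1)^2 tr(f_2*) = 1 + (-1)^2 * deg(f).
L(f) = 1 + (-1)^2 * 4 = 1 + 4 = 5

5


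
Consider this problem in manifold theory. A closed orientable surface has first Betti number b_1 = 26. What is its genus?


For a closed orientable surface: b_1 = 2g.
26 = 2g
g = 26 / 2 = 13

13


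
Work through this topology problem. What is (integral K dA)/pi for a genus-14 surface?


Gauss-Bonnet: integral K dA = 2*pi*chi(M).
chi(Sigma_14) = 2 - 2*14 = -26.
(integral K dA)/pi = 2*chi = 2*(-26) = -52

-52


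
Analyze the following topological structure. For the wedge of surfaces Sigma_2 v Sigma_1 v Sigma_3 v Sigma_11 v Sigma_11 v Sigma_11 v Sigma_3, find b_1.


For a wedge X v Y: reduced H_k(X v Y) = H_k(X) + H_k(Y).
Each Sigma_g contributes b_1 = 2g.
b_1 = 4 + 2 + 6 + 22 + 22 + 22 + 6 = 84

84


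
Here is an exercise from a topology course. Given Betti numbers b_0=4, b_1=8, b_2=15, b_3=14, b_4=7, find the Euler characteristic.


chi = sum_k (-1)^k b_k.
= (4) + (-8) + (15) + (-14) + (7)
= 4

4


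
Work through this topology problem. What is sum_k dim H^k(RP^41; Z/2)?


H^k(RP^41; Z/2) = Z/2 for each 0 <= k <= 41.
Total dimension = 41 + 1 = 42

42


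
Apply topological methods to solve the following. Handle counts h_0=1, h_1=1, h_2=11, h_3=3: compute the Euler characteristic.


Handles of index k contribute (-1)^k to chi (same as CW cells).
chi = (1) + (-1) + (11) + (-3) = 8

8


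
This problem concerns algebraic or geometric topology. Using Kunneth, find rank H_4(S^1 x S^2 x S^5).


Each S^d has Poincare polynomial 1 + t^d.
The product S^1 x S^2 x S^5 has Poincare polynomial prod(1+t^d_i).
Expanding: b_0=1, b_1=1, b_2=1, b_3=1, b_5=1, b_6=1, b_7=1, b_8=1.
b_4 = 0

0


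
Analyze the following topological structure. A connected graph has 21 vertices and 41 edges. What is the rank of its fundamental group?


For a connected graph: rank(pi_1) = b_1 = E - V + 1 = 1 - chi.
chi = V - E = 21 - 41 = -20.
rank = 1 - (-20) = 41 - 21 + 1 = 21

21


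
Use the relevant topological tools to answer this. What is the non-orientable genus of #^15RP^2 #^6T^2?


Since a >= 1, the sum is non-orientable; each T^2 can be replaced by RP^2 # RP^2 (since T^2#RP^2 = 3RP^2).
Total crosscaps k = 15 + 2*6 = 27.
Check via chi: chi = 15*1 + 6*0 - (15+6-1)*2 = -25 = 2 - k = -25. Consistent.

27


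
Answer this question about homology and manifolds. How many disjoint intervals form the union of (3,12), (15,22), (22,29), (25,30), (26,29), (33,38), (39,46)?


Sort and merge overlapping open intervals.
Merged: (3,12), (15,22), (22,30), (33,38), (39,46).
Number of components = 5

5


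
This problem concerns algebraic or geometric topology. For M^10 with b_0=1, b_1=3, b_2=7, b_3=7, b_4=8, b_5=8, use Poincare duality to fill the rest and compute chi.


By Poincare duality b_k = b_{10-k}, so full Betti numbers: b_0=1, b_1=3, b_2=7, b_3=7, b_4=8, b_5=8, b_6=8, b_7=7, b_8=7, b_9=3, b_10=1.
chi = sum (-1)^k b_k = 4

4


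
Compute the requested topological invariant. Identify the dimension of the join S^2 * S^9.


Join of spheres: S^m * S^n = S^{m+n+1}.
dim = 2 + 9 + 1 = 12

12


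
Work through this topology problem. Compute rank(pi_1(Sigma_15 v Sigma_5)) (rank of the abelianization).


For a wedge: H_1(A v B) = H_1(A) + H_1(B).
b_1(Sigma_15) = 30, b_1(Sigma_5) = 10.
b_1 = 30 + 10 = 40

40


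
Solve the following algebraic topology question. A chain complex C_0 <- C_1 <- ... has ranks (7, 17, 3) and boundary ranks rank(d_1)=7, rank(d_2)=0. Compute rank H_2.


rank H_k = rank(ker d_k) - rank(im d_{k+1}).
rank(ker d_2) = rank(C_2) - rank(d_2) = 3 - 0 = 3.
rank(im d_{2+1}) = 0.
rank H_2 = 3 - 0 = 3

3


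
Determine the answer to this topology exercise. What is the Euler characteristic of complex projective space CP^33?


CP^33 has one cell in each even dimension 0, 2, ..., 2*33 (33+1 cells total).
All cells are even-dimensional, so chi = number of cells.
chi = 33 + 1 = 34

34


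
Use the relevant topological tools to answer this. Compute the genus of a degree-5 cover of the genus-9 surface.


For an n-sheeted cover: chi(E) = n * chi(B).
chi(Sigma_9) = 2 - 2*9 = -16.
chi(E) = 5 * (-16) = -80.
genus(E) = (2 - chi(E))/2 = (2 - (-80))/2 = 82/2 = 41

41


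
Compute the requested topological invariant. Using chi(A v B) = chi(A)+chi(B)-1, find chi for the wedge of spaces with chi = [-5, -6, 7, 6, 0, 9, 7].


chi(A v B) = chi(A) + chi(B) - 1 (one point identified).
For 7 spaces: chi = (sum chi_i) - (7 - 1).
sum = 18; chi = 18 - 6 = 12

12


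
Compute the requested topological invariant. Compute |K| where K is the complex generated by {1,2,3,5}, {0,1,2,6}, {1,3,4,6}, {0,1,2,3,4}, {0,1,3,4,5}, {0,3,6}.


Each maximal simplex on m vertices has 2^m - 1 nonempty faces.
Take the union (dedupe shared faces).
Total distinct faces = 66

66


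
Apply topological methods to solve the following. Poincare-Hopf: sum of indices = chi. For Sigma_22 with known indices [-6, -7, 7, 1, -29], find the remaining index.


Poincare-Hopf: sum of indices = chi(M).
chi(Sigma_22) = 2 - 2*22 = -42.
Sum of known indices = -34.
x = chi - (sum known) = -42 - (-34) = -8

-8
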